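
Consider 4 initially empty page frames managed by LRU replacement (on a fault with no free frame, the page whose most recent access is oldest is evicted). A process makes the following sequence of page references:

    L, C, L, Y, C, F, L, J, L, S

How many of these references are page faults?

L: fault, frames {L}
C: fault, frames {L,C}
L: hit
Y: fault, frames {C,L,Y}
C: hit
F: fault, frames {L,Y,C,F}
L: hit
J: fault, evict Y, frames {C,F,L,J}
L: hit
S: fault, evict C, frames {F,J,L,S}
Page faults: 6.

6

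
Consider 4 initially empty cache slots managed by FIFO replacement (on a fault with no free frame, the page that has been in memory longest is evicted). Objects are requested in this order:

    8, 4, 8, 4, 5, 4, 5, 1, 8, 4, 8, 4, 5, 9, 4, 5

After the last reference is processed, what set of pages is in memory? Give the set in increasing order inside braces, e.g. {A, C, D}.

8 -> fault, frames {8}
4 -> fault, frames {8,4}
8 -> hit
4 -> hit
5 -> fault, frames {8,4,5}
4 -> hit
5 -> hit
1 -> fault, frames {8,4,5,1}
8 -> hit
4 -> hit
8 -> hit
4 -> hit
5 -> hit
9 -> fault, evict 8, frames {4,5,1,9}
4 -> hit
5 -> hit

{1, 4, 5, 9}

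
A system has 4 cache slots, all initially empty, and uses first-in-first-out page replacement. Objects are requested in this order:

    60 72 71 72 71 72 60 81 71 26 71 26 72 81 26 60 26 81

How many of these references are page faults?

60 -> miss, frames (60)
72 -> miss, frames (60 72)
71 -> miss, frames (60 72 71)
72 -> hit
71 -> hit
72 -> hit
60 -> hit
81 -> miss, frames (60 72 71 81)
71 -> hit
26 -> miss, evict 60, frames (72 71 81 26)
71 -> hit
26 -> hit
72 -> hit
81 -> hit
26 -> hit
60 -> miss, evict 72, frames (71 81 26 60)
26 -> hit
81 -> hit
Page faults: 6.

6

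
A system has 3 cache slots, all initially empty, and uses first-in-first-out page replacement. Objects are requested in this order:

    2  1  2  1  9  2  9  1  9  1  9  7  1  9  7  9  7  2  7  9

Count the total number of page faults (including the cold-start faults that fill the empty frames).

2 -> miss, frames {2}
1 -> miss, frames {2,1}
2 -> hit
1 -> hit
9 -> miss, frames {2,1,9}
2 -> hit
9 -> hit
1 -> hit
9 -> hit
1 -> hit
9 -> hit
7 -> miss, evict 2, frames {1,9,7}
1 -> hit
9 -> hit
7 -> hit
9 -> hit
7 -> hit
2 -> miss, evict 1, frames {9,7,2}
7 -> hit
9 -> hit
Page faults: 5.

5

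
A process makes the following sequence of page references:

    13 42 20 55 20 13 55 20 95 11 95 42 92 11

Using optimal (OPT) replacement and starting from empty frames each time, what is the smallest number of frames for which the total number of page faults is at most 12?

2

f=1: 14 faults
f=2: 10 faults
f=3: 8 faults
f=4: 7 faults
f=5: 7 faults
f=6: 7 faults
f=7: 7 faults
Smallest f with faults ≤ 12 is 2.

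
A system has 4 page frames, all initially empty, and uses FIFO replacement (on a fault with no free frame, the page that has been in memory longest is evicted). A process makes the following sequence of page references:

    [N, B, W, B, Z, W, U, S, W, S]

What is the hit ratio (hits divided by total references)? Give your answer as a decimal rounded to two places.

N -> miss, frames [N]
B -> miss, frames [N, B]
W -> miss, frames [N, B, W]
B -> hit
Z -> miss, frames [N, B, W, Z]
W -> hit
U -> miss, evict N, frames [B, W, Z, U]
S -> miss, evict B, frames [W, Z, U, S]
W -> hit
S -> hit
Hits: 4 of 10 references → 4/10 = 0.4000.

0.40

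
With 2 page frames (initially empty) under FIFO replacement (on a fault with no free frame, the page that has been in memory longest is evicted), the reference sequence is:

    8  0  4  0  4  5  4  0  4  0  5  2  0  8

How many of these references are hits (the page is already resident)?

4

8: miss, frames {8}
0: miss, frames {8,0}
4: miss, evict 8, frames {0,4}
0: hit
4: hit
5: miss, evict 0, frames {4,5}
4: hit
0: miss, evict 4, frames {5,0}
4: miss, evict 5, frames {0,4}
0: hit
5: miss, evict 0, frames {4,5}
2: miss, evict 4, frames {5,2}
0: miss, evict 5, frames {2,0}
8: miss, evict 2, frames {0,8}
Hits: 4.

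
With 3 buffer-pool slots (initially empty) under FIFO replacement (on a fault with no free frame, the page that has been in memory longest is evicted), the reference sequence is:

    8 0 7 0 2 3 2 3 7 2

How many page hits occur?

8 → fault, frames {8}
0 → fault, frames {8,0}
7 → fault, frames {8,0,7}
0 → hit
2 → fault, evict 8, frames {0,7,2}
3 → fault, evict 0, frames {7,2,3}
2 → hit
3 → hit
7 → hit
2 → hit
Hits: 5.

5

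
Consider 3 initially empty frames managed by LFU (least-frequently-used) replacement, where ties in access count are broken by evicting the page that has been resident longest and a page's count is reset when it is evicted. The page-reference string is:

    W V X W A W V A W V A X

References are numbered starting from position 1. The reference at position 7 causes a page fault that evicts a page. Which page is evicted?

pos 1: W: miss, frames [W]
pos 2: V: miss, frames [W, V]
pos 3: X: miss, frames [W, V, X]
pos 4: W: hit
pos 5: A: miss, evict V, frames [W, X, A]
pos 6: W: hit
pos 7: V: miss, evict X, frames [W, A, V]
At position 7, page X is evicted.

X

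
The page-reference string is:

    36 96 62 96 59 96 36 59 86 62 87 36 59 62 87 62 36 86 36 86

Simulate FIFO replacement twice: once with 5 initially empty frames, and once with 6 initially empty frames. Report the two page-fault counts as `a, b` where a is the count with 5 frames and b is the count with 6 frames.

7, 6

5 frames: F F F . F . . . F . F F . . . . . . . . → 7 faults.
6 frames: F F F . F . . . F . F . . . . . . . . . → 6 faults.
6 < 7: adding a frame reduced faults, as is typical.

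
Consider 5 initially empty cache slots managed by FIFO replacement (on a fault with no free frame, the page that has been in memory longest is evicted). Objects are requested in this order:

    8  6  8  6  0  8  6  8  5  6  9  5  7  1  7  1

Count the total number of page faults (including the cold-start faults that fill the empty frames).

7

8 → miss, frames {8}
6 → miss, frames {8,6}
8 → hit
6 → hit
0 → miss, frames {8,6,0}
8 → hit
6 → hit
8 → hit
5 → miss, frames {8,6,0,5}
6 → hit
9 → miss, frames {8,6,0,5,9}
5 → hit
7 → miss, evict 8, frames {6,0,5,9,7}
1 → miss, evict 6, frames {0,5,9,7,1}
7 → hit
1 → hit
Page faults: 7.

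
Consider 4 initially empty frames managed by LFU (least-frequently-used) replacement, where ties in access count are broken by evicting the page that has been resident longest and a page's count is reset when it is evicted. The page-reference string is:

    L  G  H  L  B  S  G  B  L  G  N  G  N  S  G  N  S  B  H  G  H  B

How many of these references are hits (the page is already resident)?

L → miss, frames [L]
G → miss, frames [L, G]
H → miss, frames [L, G, H]
L → hit
B → miss, frames [L, G, H, B]
S → miss, evict G, frames [L, H, B, S]
G → miss, evict H, frames [L, B, S, G]
B → hit
L → hit
G → hit
N → miss, evict S, frames [L, B, G, N]
G → hit
N → hit
S → miss, evict B, frames [L, G, N, S]
G → hit
N → hit
S → hit
B → miss, evict S, frames [L, G, N, B]
H → miss, evict B, frames [L, G, N, H]
G → hit
H → hit
B → miss, evict H, frames [L, G, N, B]
Hits: 11.

11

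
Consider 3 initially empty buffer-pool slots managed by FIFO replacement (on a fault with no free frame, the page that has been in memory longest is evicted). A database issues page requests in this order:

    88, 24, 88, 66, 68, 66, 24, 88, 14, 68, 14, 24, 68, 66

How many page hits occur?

88 -> fault, frames [88]
24 -> fault, frames [88, 24]
88 -> hit
66 -> fault, frames [88, 24, 66]
68 -> fault, evict 88, frames [24, 66, 68]
66 -> hit
24 -> hit
88 -> fault, evict 24, frames [66, 68, 88]
14 -> fault, evict 66, frames [68, 88, 14]
68 -> hit
14 -> hit
24 -> fault, evict 68, frames [88, 14, 24]
68 -> fault, evict 88, frames [14, 24, 68]
66 -> fault, evict 14, frames [24, 68, 66]
Hits: 5.

5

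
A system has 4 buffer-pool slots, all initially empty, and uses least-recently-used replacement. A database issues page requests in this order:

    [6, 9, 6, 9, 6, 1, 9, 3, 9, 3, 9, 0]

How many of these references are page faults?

6 -> fault, frames (6)
9 -> fault, frames (6 9)
6 -> hit
9 -> hit
6 -> hit
1 -> fault, frames (9 6 1)
9 -> hit
3 -> fault, frames (6 1 9 3)
9 -> hit
3 -> hit
9 -> hit
0 -> fault, evict 6, frames (1 3 9 0)
Page faults: 5.

5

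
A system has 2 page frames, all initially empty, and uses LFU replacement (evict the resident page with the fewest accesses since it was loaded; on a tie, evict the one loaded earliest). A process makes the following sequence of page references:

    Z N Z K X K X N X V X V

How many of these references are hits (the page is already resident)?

1

Z: fault, frames {Z}
N: fault, frames {Z,N}
Z: hit
K: fault, evict N, frames {Z,K}
X: fault, evict K, frames {Z,X}
K: fault, evict X, frames {Z,K}
X: fault, evict K, frames {Z,X}
N: fault, evict X, frames {Z,N}
X: fault, evict N, frames {Z,X}
V: fault, evict X, frames {Z,V}
X: fault, evict V, frames {Z,X}
V: fault, evict X, frames {Z,V}
Hits: 1.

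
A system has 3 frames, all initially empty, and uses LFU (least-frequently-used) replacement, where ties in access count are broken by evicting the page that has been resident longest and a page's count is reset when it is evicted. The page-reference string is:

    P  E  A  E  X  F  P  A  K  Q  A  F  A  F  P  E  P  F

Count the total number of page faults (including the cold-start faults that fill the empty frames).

P -> miss, frames [P]
E -> miss, frames [P, E]
A -> miss, frames [P, E, A]
E -> hit
X -> miss, evict P, frames [E, A, X]
F -> miss, evict A, frames [E, X, F]
P -> miss, evict X, frames [E, F, P]
A -> miss, evict F, frames [E, P, A]
K -> miss, evict P, frames [E, A, K]
Q -> miss, evict A, frames [E, K, Q]
A -> miss, evict K, frames [E, Q, A]
F -> miss, evict Q, frames [E, A, F]
A -> hit
F -> hit
P -> miss, evict E, frames [A, F, P]
E -> miss, evict P, frames [A, F, E]
P -> miss, evict E, frames [A, F, P]
F -> hit
Page faults: 14.

14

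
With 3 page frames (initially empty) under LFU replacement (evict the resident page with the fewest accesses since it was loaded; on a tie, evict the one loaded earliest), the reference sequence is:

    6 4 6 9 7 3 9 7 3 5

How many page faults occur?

9

6: fault, frames {6}
4: fault, frames {6,4}
6: hit
9: fault, frames {6,4,9}
7: fault, evict 4, frames {6,9,7}
3: fault, evict 9, frames {6,7,3}
9: fault, evict 7, frames {6,3,9}
7: fault, evict 3, frames {6,9,7}
3: fault, evict 9, frames {6,7,3}
5: fault, evict 7, frames {6,3,5}
Page faults: 9.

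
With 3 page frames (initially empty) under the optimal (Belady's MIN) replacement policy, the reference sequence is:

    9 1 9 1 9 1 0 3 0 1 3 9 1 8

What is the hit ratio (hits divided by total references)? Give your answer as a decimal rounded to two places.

0.57

9 -> miss, frames {9}
1 -> miss, frames {9,1}
9 -> hit
1 -> hit
9 -> hit
1 -> hit
0 -> miss, frames {9,1,0}
3 -> miss, evict 9, frames {1,0,3}
0 -> hit
1 -> hit
3 -> hit
9 -> miss, evict 3, frames {1,0,9}
1 -> hit
8 -> miss, evict 9, frames {1,0,8}
Hits: 8 of 14 references → 8/14 = 0.5714.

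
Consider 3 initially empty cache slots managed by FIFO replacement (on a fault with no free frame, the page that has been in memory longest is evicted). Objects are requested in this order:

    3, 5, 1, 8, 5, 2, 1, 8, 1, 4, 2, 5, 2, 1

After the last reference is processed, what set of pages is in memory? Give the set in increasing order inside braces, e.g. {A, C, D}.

{1, 4, 5}

3 -> miss, frames [3]
5 -> miss, frames [3, 5]
1 -> miss, frames [3, 5, 1]
8 -> miss, evict 3, frames [5, 1, 8]
5 -> hit
2 -> miss, evict 5, frames [1, 8, 2]
1 -> hit
8 -> hit
1 -> hit
4 -> miss, evict 1, frames [8, 2, 4]
2 -> hit
5 -> miss, evict 8, frames [2, 4, 5]
2 -> hit
1 -> miss, evict 2, frames [4, 5, 1]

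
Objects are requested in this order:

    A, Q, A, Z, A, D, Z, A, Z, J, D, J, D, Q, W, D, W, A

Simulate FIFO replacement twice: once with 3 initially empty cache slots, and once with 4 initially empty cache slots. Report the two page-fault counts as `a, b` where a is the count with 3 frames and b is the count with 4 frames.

3 frames: F F . F . F . F . F . . . F F F . F → 10 faults.
4 frames: F F . F . F . . . F . . . . F . . F → 7 faults.
7 < 10: adding a frame reduced faults, as is typical.

10, 7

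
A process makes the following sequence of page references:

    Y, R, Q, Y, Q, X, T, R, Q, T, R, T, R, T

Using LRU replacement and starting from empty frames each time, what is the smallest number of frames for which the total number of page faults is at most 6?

f=1: 14 faults
f=2: 10 faults
f=3: 7 faults
f=4: 6 faults
f=5: 5 faults
Smallest f with faults ≤ 6 is 4.

4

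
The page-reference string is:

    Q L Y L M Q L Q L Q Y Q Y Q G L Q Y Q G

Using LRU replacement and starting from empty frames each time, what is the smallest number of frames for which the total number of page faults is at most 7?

f=1: 20 faults
f=2: 12 faults
f=3: 10 faults
f=4: 5 faults
f=5: 5 faults
Smallest f with faults ≤ 7 is 4.

4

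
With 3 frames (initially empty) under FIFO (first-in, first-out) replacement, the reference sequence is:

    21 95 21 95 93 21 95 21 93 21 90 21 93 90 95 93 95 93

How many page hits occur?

11

21: fault, frames {21}
95: fault, frames {21,95}
21: hit
95: hit
93: fault, frames {21,95,93}
21: hit
95: hit
21: hit
93: hit
21: hit
90: fault, evict 21, frames {95,93,90}
21: fault, evict 95, frames {93,90,21}
93: hit
90: hit
95: fault, evict 93, frames {90,21,95}
93: fault, evict 90, frames {21,95,93}
95: hit
93: hit
Hits: 11.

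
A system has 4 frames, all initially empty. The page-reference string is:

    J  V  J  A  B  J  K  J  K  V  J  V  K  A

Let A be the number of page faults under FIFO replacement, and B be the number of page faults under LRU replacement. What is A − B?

1

Under FIFO: F F . F F . F F . F . . . F → 8 faults.
Under LRU: F F . F F . F . . F . . . F → 7 faults.
A − B = 8 − 7 = 1.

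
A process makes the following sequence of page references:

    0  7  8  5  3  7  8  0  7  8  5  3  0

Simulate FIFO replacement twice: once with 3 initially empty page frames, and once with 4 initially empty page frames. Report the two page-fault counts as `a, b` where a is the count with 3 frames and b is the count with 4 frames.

10, 11

3 frames: F F F F F F F F . . F F . → 10 faults.
4 frames: F F F F F . . F F F F F F → 11 faults.
11 > 10: adding a frame increased faults — Belady's anomaly.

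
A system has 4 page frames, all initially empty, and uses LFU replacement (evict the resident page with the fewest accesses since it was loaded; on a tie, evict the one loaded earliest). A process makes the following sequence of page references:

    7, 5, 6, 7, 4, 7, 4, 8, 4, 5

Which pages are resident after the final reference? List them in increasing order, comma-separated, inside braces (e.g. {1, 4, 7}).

7 → miss, frames {7}
5 → miss, frames {7,5}
6 → miss, frames {7,5,6}
7 → hit
4 → miss, frames {7,5,6,4}
7 → hit
4 → hit
8 → miss, evict 5, frames {7,6,4,8}
4 → hit
5 → miss, evict 6, frames {7,4,8,5}

{4, 5, 7, 8}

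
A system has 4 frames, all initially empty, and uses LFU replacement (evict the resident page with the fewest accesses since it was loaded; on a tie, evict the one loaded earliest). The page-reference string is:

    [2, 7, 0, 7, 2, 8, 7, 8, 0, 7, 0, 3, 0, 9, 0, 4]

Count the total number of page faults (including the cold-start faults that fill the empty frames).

2 -> miss, frames [2]
7 -> miss, frames [2, 7]
0 -> miss, frames [2, 7, 0]
7 -> hit
2 -> hit
8 -> miss, frames [2, 7, 0, 8]
7 -> hit
8 -> hit
0 -> hit
7 -> hit
0 -> hit
3 -> miss, evict 2, frames [7, 0, 8, 3]
0 -> hit
9 -> miss, evict 3, frames [7, 0, 8, 9]
0 -> hit
4 -> miss, evict 9, frames [7, 0, 8, 4]
Page faults: 7.

7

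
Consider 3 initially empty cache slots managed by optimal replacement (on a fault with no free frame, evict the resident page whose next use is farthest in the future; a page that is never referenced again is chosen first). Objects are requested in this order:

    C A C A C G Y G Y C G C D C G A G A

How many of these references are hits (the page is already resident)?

12

C → miss, frames [C]
A → miss, frames [C, A]
C → hit
A → hit
C → hit
G → miss, frames [C, A, G]
Y → miss, evict A, frames [C, G, Y]
G → hit
Y → hit
C → hit
G → hit
C → hit
D → miss, evict Y, frames [C, G, D]
C → hit
G → hit
A → miss, evict D, frames [C, G, A]
G → hit
A → hit
Hits: 12.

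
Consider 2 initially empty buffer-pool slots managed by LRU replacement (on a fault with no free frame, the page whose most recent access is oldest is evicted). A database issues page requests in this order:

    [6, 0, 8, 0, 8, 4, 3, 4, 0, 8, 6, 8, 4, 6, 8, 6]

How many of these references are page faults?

6: miss, frames [6]
0: miss, frames [6, 0]
8: miss, evict 6, frames [0, 8]
0: hit
8: hit
4: miss, evict 0, frames [8, 4]
3: miss, evict 8, frames [4, 3]
4: hit
0: miss, evict 3, frames [4, 0]
8: miss, evict 4, frames [0, 8]
6: miss, evict 0, frames [8, 6]
8: hit
4: miss, evict 6, frames [8, 4]
6: miss, evict 8, frames [4, 6]
8: miss, evict 4, frames [6, 8]
6: hit
Page faults: 11.

11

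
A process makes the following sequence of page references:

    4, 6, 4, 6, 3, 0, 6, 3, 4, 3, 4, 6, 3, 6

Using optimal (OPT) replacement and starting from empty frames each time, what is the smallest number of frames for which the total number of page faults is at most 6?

f=1: 14 faults
f=2: 7 faults
f=3: 5 faults
f=4: 4 faults
Smallest f with faults ≤ 6 is 3.

3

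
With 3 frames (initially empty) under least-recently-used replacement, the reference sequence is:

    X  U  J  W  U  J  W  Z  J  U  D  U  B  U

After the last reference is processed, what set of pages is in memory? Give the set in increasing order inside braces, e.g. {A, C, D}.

{B, D, U}

X -> miss, frames {X}
U -> miss, frames {X,U}
J -> miss, frames {X,U,J}
W -> miss, evict X, frames {U,J,W}
U -> hit
J -> hit
W -> hit
Z -> miss, evict U, frames {J,W,Z}
J -> hit
U -> miss, evict W, frames {Z,J,U}
D -> miss, evict Z, frames {J,U,D}
U -> hit
B -> miss, evict J, frames {D,U,B}
U -> hit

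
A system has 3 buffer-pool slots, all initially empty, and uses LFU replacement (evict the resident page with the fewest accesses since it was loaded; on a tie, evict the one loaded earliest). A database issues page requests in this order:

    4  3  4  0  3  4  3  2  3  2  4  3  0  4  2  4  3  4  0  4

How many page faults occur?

4 → miss, frames (4)
3 → miss, frames (4 3)
4 → hit
0 → miss, frames (4 3 0)
3 → hit
4 → hit
3 → hit
2 → miss, evict 0, frames (4 3 2)
3 → hit
2 → hit
4 → hit
3 → hit
0 → miss, evict 2, frames (4 3 0)
4 → hit
2 → miss, evict 0, frames (4 3 2)
4 → hit
3 → hit
4 → hit
0 → miss, evict 2, frames (4 3 0)
4 → hit
Page faults: 7.

7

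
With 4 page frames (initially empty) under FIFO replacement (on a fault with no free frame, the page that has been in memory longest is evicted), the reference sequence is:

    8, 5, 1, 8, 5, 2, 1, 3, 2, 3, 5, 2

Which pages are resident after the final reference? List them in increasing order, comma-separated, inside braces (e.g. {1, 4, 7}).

8 -> fault, frames [8]
5 -> fault, frames [8, 5]
1 -> fault, frames [8, 5, 1]
8 -> hit
5 -> hit
2 -> fault, frames [8, 5, 1, 2]
1 -> hit
3 -> fault, evict 8, frames [5, 1, 2, 3]
2 -> hit
3 -> hit
5 -> hit
2 -> hit

{1, 2, 3, 5}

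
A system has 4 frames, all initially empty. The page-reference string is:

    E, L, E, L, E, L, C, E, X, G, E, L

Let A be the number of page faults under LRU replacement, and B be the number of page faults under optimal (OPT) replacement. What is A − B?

Under LRU: F F . . . . F . F F . F → 6 faults.
Under OPT: F F . . . . F . F F . . → 5 faults.
A − B = 6 − 5 = 1.

1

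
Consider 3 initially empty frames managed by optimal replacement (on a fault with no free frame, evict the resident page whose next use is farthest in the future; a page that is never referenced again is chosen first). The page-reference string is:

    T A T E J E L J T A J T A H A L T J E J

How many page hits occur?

T: fault, frames [T]
A: fault, frames [T, A]
T: hit
E: fault, frames [T, A, E]
J: fault, evict A, frames [T, E, J]
E: hit
L: fault, evict E, frames [T, J, L]
J: hit
T: hit
A: fault, evict L, frames [T, J, A]
J: hit
T: hit
A: hit
H: fault, evict J, frames [T, A, H]
A: hit
L: fault, evict H, frames [T, A, L]
T: hit
J: fault, evict L, frames [T, A, J]
E: fault, evict A, frames [T, J, E]
J: hit
Hits: 10.

10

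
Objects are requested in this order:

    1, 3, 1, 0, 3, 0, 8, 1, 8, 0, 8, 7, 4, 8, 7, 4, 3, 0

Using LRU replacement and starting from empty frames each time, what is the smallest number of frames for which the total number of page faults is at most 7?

5

f=1: 18 faults
f=2: 14 faults
f=3: 9 faults
f=4: 8 faults
f=5: 7 faults
f=6: 6 faults
Smallest f with faults ≤ 7 is 5.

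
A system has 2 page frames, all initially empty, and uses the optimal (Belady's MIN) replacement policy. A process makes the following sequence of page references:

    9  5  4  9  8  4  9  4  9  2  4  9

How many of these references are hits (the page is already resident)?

9 → miss, frames {9}
5 → miss, frames {9,5}
4 → miss, evict 5, frames {9,4}
9 → hit
8 → miss, evict 9, frames {4,8}
4 → hit
9 → miss, evict 8, frames {4,9}
4 → hit
9 → hit
2 → miss, evict 9, frames {4,2}
4 → hit
9 → miss, evict 2, frames {4,9}
Hits: 5.

5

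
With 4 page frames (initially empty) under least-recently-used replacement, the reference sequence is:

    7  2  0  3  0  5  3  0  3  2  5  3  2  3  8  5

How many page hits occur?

10

7: miss, frames {7}
2: miss, frames {7,2}
0: miss, frames {7,2,0}
3: miss, frames {7,2,0,3}
0: hit
5: miss, evict 7, frames {2,3,0,5}
3: hit
0: hit
3: hit
2: hit
5: hit
3: hit
2: hit
3: hit
8: miss, evict 0, frames {5,2,3,8}
5: hit
Hits: 10.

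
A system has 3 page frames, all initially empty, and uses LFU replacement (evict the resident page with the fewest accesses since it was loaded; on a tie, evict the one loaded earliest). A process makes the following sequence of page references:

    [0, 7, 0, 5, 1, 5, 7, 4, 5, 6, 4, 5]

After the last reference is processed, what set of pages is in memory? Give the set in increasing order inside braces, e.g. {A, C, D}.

{0, 4, 5}

0: miss, frames [0]
7: miss, frames [0, 7]
0: hit
5: miss, frames [0, 7, 5]
1: miss, evict 7, frames [0, 5, 1]
5: hit
7: miss, evict 1, frames [0, 5, 7]
4: miss, evict 7, frames [0, 5, 4]
5: hit
6: miss, evict 4, frames [0, 5, 6]
4: miss, evict 6, frames [0, 5, 4]
5: hit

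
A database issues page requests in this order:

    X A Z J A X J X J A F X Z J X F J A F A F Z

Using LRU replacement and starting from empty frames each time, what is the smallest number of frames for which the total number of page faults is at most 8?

5

f=1: 22 faults
f=2: 18 faults
f=3: 12 faults
f=4: 9 faults
f=5: 5 faults
Smallest f with faults ≤ 8 is 5.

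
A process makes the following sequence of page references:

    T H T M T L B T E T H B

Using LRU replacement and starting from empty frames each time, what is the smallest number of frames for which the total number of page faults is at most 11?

f=1: 12 faults
f=2: 9 faults
f=3: 8 faults
f=4: 7 faults
f=5: 7 faults
f=6: 6 faults
Smallest f with faults ≤ 11 is 2.

2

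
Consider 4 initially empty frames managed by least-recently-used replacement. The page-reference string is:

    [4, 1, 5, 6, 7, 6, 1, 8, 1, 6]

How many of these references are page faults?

4 -> miss, frames {4}
1 -> miss, frames {4,1}
5 -> miss, frames {4,1,5}
6 -> miss, frames {4,1,5,6}
7 -> miss, evict 4, frames {1,5,6,7}
6 -> hit
1 -> hit
8 -> miss, evict 5, frames {7,6,1,8}
1 -> hit
6 -> hit
Page faults: 6.

6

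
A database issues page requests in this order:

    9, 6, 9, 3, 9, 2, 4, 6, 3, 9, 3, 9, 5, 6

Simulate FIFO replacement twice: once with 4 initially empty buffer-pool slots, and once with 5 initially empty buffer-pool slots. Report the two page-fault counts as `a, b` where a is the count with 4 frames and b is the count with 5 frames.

4 frames: F F . F . F F . . F . . F F → 8 faults.
5 frames: F F . F . F F . . . . . F . → 6 faults.
6 < 8: adding a frame reduced faults, as is typical.

8, 6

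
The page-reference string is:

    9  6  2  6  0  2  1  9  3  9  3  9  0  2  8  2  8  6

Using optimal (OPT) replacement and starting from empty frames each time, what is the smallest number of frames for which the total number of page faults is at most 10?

3

f=1: 18 faults
f=2: 11 faults
f=3: 9 faults
f=4: 8 faults
f=5: 7 faults
f=6: 7 faults
f=7: 7 faults
Smallest f with faults ≤ 10 is 3.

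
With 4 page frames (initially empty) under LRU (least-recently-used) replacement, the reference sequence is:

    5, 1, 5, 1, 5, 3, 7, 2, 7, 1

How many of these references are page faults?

6

5: fault, frames {5}
1: fault, frames {5,1}
5: hit
1: hit
5: hit
3: fault, frames {1,5,3}
7: fault, frames {1,5,3,7}
2: fault, evict 1, frames {5,3,7,2}
7: hit
1: fault, evict 5, frames {3,2,7,1}
Page faults: 6.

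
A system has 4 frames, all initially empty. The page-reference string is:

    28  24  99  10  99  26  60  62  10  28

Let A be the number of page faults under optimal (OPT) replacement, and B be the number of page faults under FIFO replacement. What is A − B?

Under OPT: F F F F . F F F . . → 7 faults.
Under FIFO: F F F F . F F F . F → 8 faults.
A − B = 7 − 8 = -1.

-1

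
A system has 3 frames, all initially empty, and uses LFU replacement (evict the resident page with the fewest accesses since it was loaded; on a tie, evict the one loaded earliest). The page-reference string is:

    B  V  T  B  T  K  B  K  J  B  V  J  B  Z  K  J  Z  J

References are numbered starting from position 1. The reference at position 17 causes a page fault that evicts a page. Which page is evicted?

pos 1: B -> miss, frames [B]
pos 2: V -> miss, frames [B, V]
pos 3: T -> miss, frames [B, V, T]
pos 4: B -> hit
pos 5: T -> hit
pos 6: K -> miss, evict V, frames [B, T, K]
pos 7: B -> hit
pos 8: K -> hit
pos 9: J -> miss, evict T, frames [B, K, J]
pos 10: B -> hit
pos 11: V -> miss, evict J, frames [B, K, V]
pos 12: J -> miss, evict V, frames [B, K, J]
pos 13: B -> hit
pos 14: Z -> miss, evict J, frames [B, K, Z]
pos 15: K -> hit
pos 16: J -> miss, evict Z, frames [B, K, J]
pos 17: Z -> miss, evict J, frames [B, K, Z]
At position 17, page J is evicted.

J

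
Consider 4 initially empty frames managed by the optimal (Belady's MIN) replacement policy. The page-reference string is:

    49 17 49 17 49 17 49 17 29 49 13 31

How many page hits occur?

49: fault, frames [49]
17: fault, frames [49, 17]
49: hit
17: hit
49: hit
17: hit
49: hit
17: hit
29: fault, frames [49, 17, 29]
49: hit
13: fault, frames [49, 17, 29, 13]
31: fault, evict 13, frames [49, 17, 29, 31]
Hits: 7.

7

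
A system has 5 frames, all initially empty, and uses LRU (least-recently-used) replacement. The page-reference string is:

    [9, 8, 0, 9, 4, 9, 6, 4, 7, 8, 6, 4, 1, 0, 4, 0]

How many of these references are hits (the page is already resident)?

7

9 → miss, frames [9]
8 → miss, frames [9, 8]
0 → miss, frames [9, 8, 0]
9 → hit
4 → miss, frames [8, 0, 9, 4]
9 → hit
6 → miss, frames [8, 0, 4, 9, 6]
4 → hit
7 → miss, evict 8, frames [0, 9, 6, 4, 7]
8 → miss, evict 0, frames [9, 6, 4, 7, 8]
6 → hit
4 → hit
1 → miss, evict 9, frames [7, 8, 6, 4, 1]
0 → miss, evict 7, frames [8, 6, 4, 1, 0]
4 → hit
0 → hit
Hits: 7.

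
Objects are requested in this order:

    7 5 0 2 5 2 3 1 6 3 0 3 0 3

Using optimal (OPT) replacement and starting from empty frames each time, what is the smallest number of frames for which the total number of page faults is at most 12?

2

f=1: 14 faults
f=2: 8 faults
f=3: 7 faults
f=4: 7 faults
f=5: 7 faults
f=6: 7 faults
f=7: 7 faults
Smallest f with faults ≤ 12 is 2.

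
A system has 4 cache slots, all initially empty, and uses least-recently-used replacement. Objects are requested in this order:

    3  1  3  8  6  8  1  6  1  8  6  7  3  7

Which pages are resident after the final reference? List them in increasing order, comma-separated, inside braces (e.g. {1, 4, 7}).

3 → miss, frames {3}
1 → miss, frames {3,1}
3 → hit
8 → miss, frames {1,3,8}
6 → miss, frames {1,3,8,6}
8 → hit
1 → hit
6 → hit
1 → hit
8 → hit
6 → hit
7 → miss, evict 3, frames {1,8,6,7}
3 → miss, evict 1, frames {8,6,7,3}
7 → hit

{3, 6, 7, 8}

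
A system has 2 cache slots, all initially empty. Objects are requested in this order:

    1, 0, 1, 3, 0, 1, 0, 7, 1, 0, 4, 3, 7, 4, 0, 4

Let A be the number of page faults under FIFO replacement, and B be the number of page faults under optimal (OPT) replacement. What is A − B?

Under FIFO: F F . F . F F F F F F F F F F . → 13 faults.
Under OPT: F F . F . F . F . F F F . F F . → 10 faults.
A − B = 13 − 10 = 3.

3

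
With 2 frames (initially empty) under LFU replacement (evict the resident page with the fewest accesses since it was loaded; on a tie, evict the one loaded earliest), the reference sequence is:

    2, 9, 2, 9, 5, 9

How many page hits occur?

2: fault, frames [2]
9: fault, frames [2, 9]
2: hit
9: hit
5: fault, evict 2, frames [9, 5]
9: hit
Hits: 3.

3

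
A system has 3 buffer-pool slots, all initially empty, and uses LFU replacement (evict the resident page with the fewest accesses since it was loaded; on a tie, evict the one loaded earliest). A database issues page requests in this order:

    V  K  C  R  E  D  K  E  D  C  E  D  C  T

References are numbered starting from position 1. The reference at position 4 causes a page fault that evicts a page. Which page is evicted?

V

pos 1: V → miss, frames [V]
pos 2: K → miss, frames [V, K]
pos 3: C → miss, frames [V, K, C]
pos 4: R → miss, evict V, frames [K, C, R]
At position 4, page V is evicted.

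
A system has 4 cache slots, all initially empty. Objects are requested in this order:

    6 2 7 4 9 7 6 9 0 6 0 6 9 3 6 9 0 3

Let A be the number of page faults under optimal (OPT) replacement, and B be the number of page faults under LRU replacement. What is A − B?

Under OPT: F F F F F . . . F . . . . F . . . . → 7 faults.
Under LRU: F F F F F . F . F . . . . F . . . . → 8 faults.
A − B = 7 − 8 = -1.

-1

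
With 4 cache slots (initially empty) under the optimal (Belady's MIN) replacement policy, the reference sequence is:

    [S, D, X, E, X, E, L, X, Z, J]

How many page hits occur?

3

S -> miss, frames [S]
D -> miss, frames [S, D]
X -> miss, frames [S, D, X]
E -> miss, frames [S, D, X, E]
X -> hit
E -> hit
L -> miss, evict E, frames [S, D, X, L]
X -> hit
Z -> miss, evict L, frames [S, D, X, Z]
J -> miss, evict Z, frames [S, D, X, J]
Hits: 3.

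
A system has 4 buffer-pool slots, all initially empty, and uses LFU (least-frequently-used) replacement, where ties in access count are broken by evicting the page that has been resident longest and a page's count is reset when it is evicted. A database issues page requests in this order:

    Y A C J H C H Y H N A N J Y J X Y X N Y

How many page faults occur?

15

Y -> miss, frames (Y)
A -> miss, frames (Y A)
C -> miss, frames (Y A C)
J -> miss, frames (Y A C J)
H -> miss, evict Y, frames (A C J H)
C -> hit
H -> hit
Y -> miss, evict A, frames (C J H Y)
H -> hit
N -> miss, evict J, frames (C H Y N)
A -> miss, evict Y, frames (C H N A)
N -> hit
J -> miss, evict A, frames (C H N J)
Y -> miss, evict J, frames (C H N Y)
J -> miss, evict Y, frames (C H N J)
X -> miss, evict J, frames (C H N X)
Y -> miss, evict X, frames (C H N Y)
X -> miss, evict Y, frames (C H N X)
N -> hit
Y -> miss, evict X, frames (C H N Y)
Page faults: 15.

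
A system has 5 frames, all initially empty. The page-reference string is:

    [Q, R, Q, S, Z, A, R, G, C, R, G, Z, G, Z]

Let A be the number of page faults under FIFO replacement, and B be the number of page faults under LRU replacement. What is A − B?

Under FIFO: F F . F F F . F F F . . . . → 8 faults.
Under LRU: F F . F F F . F F . . . . . → 7 faults.
A − B = 8 − 7 = 1.

1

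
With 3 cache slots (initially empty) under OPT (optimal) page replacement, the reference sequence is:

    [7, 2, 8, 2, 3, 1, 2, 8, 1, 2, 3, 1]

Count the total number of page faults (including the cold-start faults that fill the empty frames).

6

7: fault, frames [7]
2: fault, frames [7, 2]
8: fault, frames [7, 2, 8]
2: hit
3: fault, evict 7, frames [2, 8, 3]
1: fault, evict 3, frames [2, 8, 1]
2: hit
8: hit
1: hit
2: hit
3: fault, evict 8, frames [2, 1, 3]
1: hit
Page faults: 6.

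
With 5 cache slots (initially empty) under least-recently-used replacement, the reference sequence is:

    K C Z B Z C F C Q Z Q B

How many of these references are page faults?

K → miss, frames [K]
C → miss, frames [K, C]
Z → miss, frames [K, C, Z]
B → miss, frames [K, C, Z, B]
Z → hit
C → hit
F → miss, frames [K, B, Z, C, F]
C → hit
Q → miss, evict K, frames [B, Z, F, C, Q]
Z → hit
Q → hit
B → hit
Page faults: 6.

6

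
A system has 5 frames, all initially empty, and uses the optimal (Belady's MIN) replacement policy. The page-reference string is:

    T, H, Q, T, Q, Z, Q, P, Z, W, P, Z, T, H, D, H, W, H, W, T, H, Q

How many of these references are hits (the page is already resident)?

T -> miss, frames (T)
H -> miss, frames (T H)
Q -> miss, frames (T H Q)
T -> hit
Q -> hit
Z -> miss, frames (T H Q Z)
Q -> hit
P -> miss, frames (T H Q Z P)
Z -> hit
W -> miss, evict Q, frames (T H Z P W)
P -> hit
Z -> hit
T -> hit
H -> hit
D -> miss, evict P, frames (T H Z W D)
H -> hit
W -> hit
H -> hit
W -> hit
T -> hit
H -> hit
Q -> miss, evict D, frames (T H Z W Q)
Hits: 14.

14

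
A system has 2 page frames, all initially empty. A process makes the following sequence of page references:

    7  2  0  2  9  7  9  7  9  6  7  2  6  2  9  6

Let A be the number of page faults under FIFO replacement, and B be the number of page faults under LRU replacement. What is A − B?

Under FIFO: F F F . F F . . . F . F . . F F → 9 faults.
Under LRU: F F F . F F . . . F F F F . F F → 11 faults.
A − B = 9 − 11 = -2.

-2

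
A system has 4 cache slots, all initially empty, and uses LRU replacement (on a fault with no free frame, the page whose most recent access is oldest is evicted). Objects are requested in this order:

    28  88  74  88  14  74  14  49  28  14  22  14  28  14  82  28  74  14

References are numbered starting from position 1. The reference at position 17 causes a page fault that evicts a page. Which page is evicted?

22

pos 1: 28: miss, frames (28)
pos 2: 88: miss, frames (28 88)
pos 3: 74: miss, frames (28 88 74)
pos 4: 88: hit
pos 5: 14: miss, frames (28 74 88 14)
pos 6: 74: hit
pos 7: 14: hit
pos 8: 49: miss, evict 28, frames (88 74 14 49)
pos 9: 28: miss, evict 88, frames (74 14 49 28)
pos 10: 14: hit
pos 11: 22: miss, evict 74, frames (49 28 14 22)
pos 12: 14: hit
pos 13: 28: hit
pos 14: 14: hit
pos 15: 82: miss, evict 49, frames (22 28 14 82)
pos 16: 28: hit
pos 17: 74: miss, evict 22, frames (14 82 28 74)
At position 17, page 22 is evicted.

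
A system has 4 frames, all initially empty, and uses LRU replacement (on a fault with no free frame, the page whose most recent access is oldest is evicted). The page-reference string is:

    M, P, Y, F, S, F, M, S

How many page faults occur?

M: fault, frames [M]
P: fault, frames [M, P]
Y: fault, frames [M, P, Y]
F: fault, frames [M, P, Y, F]
S: fault, evict M, frames [P, Y, F, S]
F: hit
M: fault, evict P, frames [Y, S, F, M]
S: hit
Page faults: 6.

6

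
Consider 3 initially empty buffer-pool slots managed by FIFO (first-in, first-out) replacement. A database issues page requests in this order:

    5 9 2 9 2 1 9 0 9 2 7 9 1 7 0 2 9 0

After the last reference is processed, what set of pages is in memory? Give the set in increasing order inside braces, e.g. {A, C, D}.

{0, 2, 9}

5 → miss, frames {5}
9 → miss, frames {5,9}
2 → miss, frames {5,9,2}
9 → hit
2 → hit
1 → miss, evict 5, frames {9,2,1}
9 → hit
0 → miss, evict 9, frames {2,1,0}
9 → miss, evict 2, frames {1,0,9}
2 → miss, evict 1, frames {0,9,2}
7 → miss, evict 0, frames {9,2,7}
9 → hit
1 → miss, evict 9, frames {2,7,1}
7 → hit
0 → miss, evict 2, frames {7,1,0}
2 → miss, evict 7, frames {1,0,2}
9 → miss, evict 1, frames {0,2,9}
0 → hit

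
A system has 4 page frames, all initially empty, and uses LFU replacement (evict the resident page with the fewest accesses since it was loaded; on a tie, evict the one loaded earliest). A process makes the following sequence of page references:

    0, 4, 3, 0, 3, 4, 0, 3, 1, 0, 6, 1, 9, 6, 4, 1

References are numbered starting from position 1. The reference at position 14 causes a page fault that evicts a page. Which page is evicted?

9

pos 1: 0 -> fault, frames {0}
pos 2: 4 -> fault, frames {0,4}
pos 3: 3 -> fault, frames {0,4,3}
pos 4: 0 -> hit
pos 5: 3 -> hit
pos 6: 4 -> hit
pos 7: 0 -> hit
pos 8: 3 -> hit
pos 9: 1 -> fault, frames {0,4,3,1}
pos 10: 0 -> hit
pos 11: 6 -> fault, evict 1, frames {0,4,3,6}
pos 12: 1 -> fault, evict 6, frames {0,4,3,1}
pos 13: 9 -> fault, evict 1, frames {0,4,3,9}
pos 14: 6 -> fault, evict 9, frames {0,4,3,6}
At position 14, page 9 is evicted.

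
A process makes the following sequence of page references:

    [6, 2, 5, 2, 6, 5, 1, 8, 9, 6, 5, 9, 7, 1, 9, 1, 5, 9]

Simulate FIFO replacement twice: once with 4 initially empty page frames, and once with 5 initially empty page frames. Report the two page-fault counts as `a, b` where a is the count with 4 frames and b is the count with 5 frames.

11, 9

4 frames: F F F . . . F F F F F . F F F . . . → 11 faults.
5 frames: F F F . . . F F F F . . F . . . F . → 9 faults.
9 < 11: adding a frame reduced faults, as is typical.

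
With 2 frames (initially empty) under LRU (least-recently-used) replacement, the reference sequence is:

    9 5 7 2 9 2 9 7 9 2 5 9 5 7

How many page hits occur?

9: miss, frames [9]
5: miss, frames [9, 5]
7: miss, evict 9, frames [5, 7]
2: miss, evict 5, frames [7, 2]
9: miss, evict 7, frames [2, 9]
2: hit
9: hit
7: miss, evict 2, frames [9, 7]
9: hit
2: miss, evict 7, frames [9, 2]
5: miss, evict 9, frames [2, 5]
9: miss, evict 2, frames [5, 9]
5: hit
7: miss, evict 9, frames [5, 7]
Hits: 4.

4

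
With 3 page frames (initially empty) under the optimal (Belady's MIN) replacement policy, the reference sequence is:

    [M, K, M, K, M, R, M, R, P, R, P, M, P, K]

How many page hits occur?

M → miss, frames (M)
K → miss, frames (M K)
M → hit
K → hit
M → hit
R → miss, frames (M K R)
M → hit
R → hit
P → miss, evict K, frames (M R P)
R → hit
P → hit
M → hit
P → hit
K → miss, evict P, frames (M R K)
Hits: 9.

9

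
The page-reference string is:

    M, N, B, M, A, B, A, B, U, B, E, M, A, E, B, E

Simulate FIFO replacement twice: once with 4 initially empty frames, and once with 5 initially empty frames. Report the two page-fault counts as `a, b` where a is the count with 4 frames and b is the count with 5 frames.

8, 7

4 frames: F F F . F . . . F . F F . . F . → 8 faults.
5 frames: F F F . F . . . F . F F . . . . → 7 faults.
7 < 8: adding a frame reduced faults, as is typical.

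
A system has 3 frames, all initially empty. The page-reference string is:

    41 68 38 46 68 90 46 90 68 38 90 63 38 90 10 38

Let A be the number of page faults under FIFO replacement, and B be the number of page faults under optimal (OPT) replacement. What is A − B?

Under FIFO: F F F F . F . . F F . F . F F F → 11 faults.
Under OPT: F F F F . F . . . F . F . . F . → 8 faults.
A − B = 11 − 8 = 3.

3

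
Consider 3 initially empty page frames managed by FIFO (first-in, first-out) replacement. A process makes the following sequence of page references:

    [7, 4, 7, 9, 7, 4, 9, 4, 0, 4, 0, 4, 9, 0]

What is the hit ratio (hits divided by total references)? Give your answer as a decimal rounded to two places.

0.71

7 -> fault, frames [7]
4 -> fault, frames [7, 4]
7 -> hit
9 -> fault, frames [7, 4, 9]
7 -> hit
4 -> hit
9 -> hit
4 -> hit
0 -> fault, evict 7, frames [4, 9, 0]
4 -> hit
0 -> hit
4 -> hit
9 -> hit
0 -> hit
Hits: 10 of 14 references → 10/14 = 0.7143.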